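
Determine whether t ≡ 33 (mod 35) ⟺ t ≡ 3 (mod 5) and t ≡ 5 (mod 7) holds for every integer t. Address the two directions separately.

Both directions hold; the statement is true.

(⇒) Suppose t ≡ 33 (mod 35); write t = 35j + 33. Since 5 ∣ 35, reducing mod 5 gives t ≡ 33 ≡ 3 (mod 5); since 7 ∣ 35, reducing mod 7 gives t ≡ 33 ≡ 5 (mod 7).

(⇐) Conversely, if t ≡ 3 (mod 5) and t ≡ 5 (mod 7), then by the Chinese remainder theorem t ≡ 33 (mod 35). This is exactly t ≡ 33 (mod 35).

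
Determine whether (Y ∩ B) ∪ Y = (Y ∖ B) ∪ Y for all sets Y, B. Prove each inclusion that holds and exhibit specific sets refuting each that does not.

Both inclusions hold; the sets are equal.

(⟹) Let x ∈ (Y ∩ B) ∪ Y. Then either x ∈ Y and x ∉ B; or x ∈ Y ∩ B. In each case x ∈ (Y ∖ B) ∪ Y, so (Y ∩ B) ∪ Y ⊆ (Y ∖ B) ∪ Y.

(⟸) Let x ∈ (Y ∖ B) ∪ Y. Then either x ∈ Y and x ∉ B; or x ∈ Y ∩ B. In each case x ∈ (Y ∩ B) ∪ Y, so (Y ∖ B) ∪ Y ⊆ (Y ∩ B) ∪ Y.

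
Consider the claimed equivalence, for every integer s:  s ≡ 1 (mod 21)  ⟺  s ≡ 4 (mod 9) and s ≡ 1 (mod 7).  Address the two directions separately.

The forward direction fails; the converse holds.

[⇒] This fails: s = 1 gives 1 ≡ 1 (mod 21) but 1 ≡ 1 (mod 9), so the conjunction on the right does not hold.

[⇐] Conversely, if s ≡ 4 (mod 9) and s ≡ 1 (mod 7), then by the Chinese remainder theorem s ≡ 22 (mod 63). Since 22 ≡ 1 (mod 21) and 21 ∣ 63, we get s ≡ 1 (mod 21).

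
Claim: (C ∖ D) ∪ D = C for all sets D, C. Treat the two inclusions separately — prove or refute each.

(⊆) fails; (⊇) holds.

(⟹) This inclusion fails. Take D = {1}, C = ∅; then 1 ∈ (C ∖ D) ∪ D but 1 ∉ C.

(⟸) Let x ∈ C. Then either x ∈ C and x ∉ D; or x ∈ D ∩ C. In each case x ∈ (C ∖ D) ∪ D, so C ⊆ (C ∖ D) ∪ D.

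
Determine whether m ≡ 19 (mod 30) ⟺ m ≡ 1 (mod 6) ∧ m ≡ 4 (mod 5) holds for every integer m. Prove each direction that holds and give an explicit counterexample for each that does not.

Both directions hold.

(⟹) Suppose m ≡ 19 (mod 30); write m = 30j + 19. Since 6 ∣ 30, reducing mod 6 gives m ≡ 19 ≡ 1 (mod 6); since 5 ∣ 30, reducing mod 5 gives m ≡ 19 ≡ 4 (mod 5).

(⟸) Conversely, if m ≡ 1 (mod 6) and m ≡ 4 (mod 5), then by the Chinese remainder theorem m ≡ 19 (mod 30). This is exactly m ≡ 19 (mod 30).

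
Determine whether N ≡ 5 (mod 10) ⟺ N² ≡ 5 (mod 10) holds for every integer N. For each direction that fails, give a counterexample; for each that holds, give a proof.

(⟹) Suppose N ≡ 5 (mod 10). Write N = 10j + 5. Then (10j + 5)² = 100j² + 100j + 25 = 10(10j² + 10j + 2) + 5, so N² ≡ 5 (mod 10).

(⟸) For the converse, argue contrapositively. If N ≢ 5 (mod 10), then N is congruent to one of 0, 1, 2, 3, 4, 6, 7, 8, 9 modulo 10, and these give N² ≡ 0, 1, 4, 9, 6, 6, 9, 4, 1 respectively — never 5.

Equivalent; both directions hold.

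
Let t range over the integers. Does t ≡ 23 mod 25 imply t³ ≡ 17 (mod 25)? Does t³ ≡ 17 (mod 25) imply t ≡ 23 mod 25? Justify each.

The biconditional holds.

Forward direction. Suppose t ≡ 23 mod 25. Write t = 25j + 23. Then (25j + 23)³ = 15625j³ + 43125j² + 39675j + 12167 = 25(625j³ + 1725j² + 1587j + 486) + 17, so t³ ≡ 17 (mod 25).

Converse. Suppose t³ ≡ 17 (mod 25). The only residue r in {0, …, 24} with r³ ≡ 17 (mod 25) is r = 23, so t ≡ 23 (mod 25).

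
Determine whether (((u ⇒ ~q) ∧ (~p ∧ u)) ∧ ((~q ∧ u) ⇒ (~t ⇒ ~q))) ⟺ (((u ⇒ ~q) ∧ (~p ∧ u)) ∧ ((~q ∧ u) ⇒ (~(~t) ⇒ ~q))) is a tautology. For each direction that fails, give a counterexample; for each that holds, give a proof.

Both implications hold.

[⇒] Assume the antecedent. If t is true, the antecedent forces (t = T, p = F, u = T, q = F), and the consequent holds there. If t is false, the antecedent forces (t = F, p = F, u = T, q = F), and the consequent holds there. Either way the consequent holds.

[⇐] Assume the antecedent. If t is true, the antecedent forces (t = T, p = F, u = T, q = F), and the consequent holds there. If t is false, the antecedent forces (t = F, p = F, u = T, q = F), and the consequent holds there. Either way the consequent holds.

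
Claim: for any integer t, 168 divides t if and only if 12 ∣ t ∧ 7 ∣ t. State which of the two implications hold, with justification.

Only the forward implication holds.

Forward direction. If 168 ∣ t, write t = 168q. Since 168 = 14·12, t = 12·(14q), so 12 ∣ t; and since 168 = 24·7, t = 7·(24q), so 7 ∣ t.

Converse. This fails: take t = 84. Both 12 ∣ 84 and 7 ∣ 84, yet 84 is not a multiple of 168 (since 84 = 0·168 + 84), so 168 ∤ 84.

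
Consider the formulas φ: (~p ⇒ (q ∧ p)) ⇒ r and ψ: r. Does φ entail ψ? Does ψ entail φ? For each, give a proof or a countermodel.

Not equivalent: only (⇐) holds.

Forward direction. This fails. Under r = F, p = F, q = F, the left side is true but the right side is false.

Converse. Assume the antecedent. If r is true, (~p ⇒ (q ∧ p)) ⇒ r reduces to true regardless of the other variables. If r is false, the antecedent cannot hold. Either way (~p ⇒ (q ∧ p)) ⇒ r holds.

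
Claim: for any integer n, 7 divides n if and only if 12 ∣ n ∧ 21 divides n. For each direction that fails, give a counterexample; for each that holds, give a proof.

[⇐] Suppose 12 ∣ n and 21 ∣ n. Any common multiple of 12 and 21 is a multiple of their lcm; here lcm(12, 21) = 12·21/gcd(12, 21) = 252/3 = 84, so 84 ∣ n. Since 7 ∣ 84, it follows that 7 ∣ n.

[⇒] This fails: take n = 7. Certainly 7 ∣ 7, but 12 ∤ 7.

Only the reverse direction holds.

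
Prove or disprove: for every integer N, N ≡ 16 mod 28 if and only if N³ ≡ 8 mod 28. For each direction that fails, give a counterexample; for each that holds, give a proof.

(⇐) This fails: take N = 2. Then 2³ = 8 ≡ 8 (mod 28), yet 2 ≡ 2 (mod 28), not 16.

(⇒) Suppose N ≡ 16 mod 28. Write N = 28j + 16. Then (28j + 16)³ = 21952j³ + 37632j² + 21504j + 4096 = 28(784j³ + 1344j² + 768j + 146) + 8, so N³ ≡ 8 (mod 28).

(⇒) holds; (⇐) fails.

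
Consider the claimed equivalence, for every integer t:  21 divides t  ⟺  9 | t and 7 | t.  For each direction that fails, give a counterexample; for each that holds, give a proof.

Not equivalent: only (⇐) holds.

Forward direction. This fails: take t = 21. Certainly 21 ∣ 21, but 9 ∤ 21.

Converse. Suppose 9 ∣ t and 7 ∣ t. Any common multiple of 9 and 7 is a multiple of their lcm; here gcd(9, 7) = 1, so lcm(9, 7) = 9·7 = 63, so 63 ∣ t. Since 21 ∣ 63, it follows that 21 ∣ t.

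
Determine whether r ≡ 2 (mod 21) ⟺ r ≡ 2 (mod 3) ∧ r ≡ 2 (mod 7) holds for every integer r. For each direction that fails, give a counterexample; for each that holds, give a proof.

Both implications hold.

[⇒] Suppose r ≡ 2 (mod 21); write r = 21j + 2. Since 3 ∣ 21, reducing mod 3 gives r ≡ 2 (mod 3); since 7 ∣ 21, reducing mod 7 gives r ≡ 2 (mod 7).

[⇐] Conversely, if r ≡ 2 (mod 3) and r ≡ 2 (mod 7), then by the Chinese remainder theorem r ≡ 2 (mod 21). This is exactly r ≡ 2 (mod 21).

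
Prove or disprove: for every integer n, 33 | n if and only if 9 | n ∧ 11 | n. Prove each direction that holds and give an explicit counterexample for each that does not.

[⇒] This fails: take n = 33. Certainly 33 ∣ 33, but 9 ∤ 33.

[⇐] Suppose 9 ∣ n and 11 ∣ n. Any common multiple of 9 and 11 is a multiple of their lcm; here gcd(9, 11) = 1, so lcm(9, 11) = 9·11 = 99, so 99 ∣ n. Since 33 ∣ 99, it follows that 33 ∣ n.

The forward direction fails; the converse holds.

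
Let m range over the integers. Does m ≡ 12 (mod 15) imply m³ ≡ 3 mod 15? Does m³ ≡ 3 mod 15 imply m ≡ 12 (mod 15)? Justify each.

[⇐] Suppose m³ ≡ 3 (mod 15). The only residue r in {0, …, 14} with r³ ≡ 3 (mod 15) is r = 12, so m ≡ 12 (mod 15).

[⇒] Suppose m ≡ 12 (mod 15). Write m = 15j + 12. Then (15j + 12)³ = 3375j³ + 8100j² + 6480j + 1728 = 15(225j³ + 540j² + 432j + 115) + 3, so m³ ≡ 3 (mod 15).

Both implications hold.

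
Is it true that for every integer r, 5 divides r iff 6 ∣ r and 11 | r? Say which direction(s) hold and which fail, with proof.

Forward direction. This fails: take r = 5. Certainly 5 ∣ 5, but 6 ∤ 5.

Converse. This fails: take r = 66. Both 6 ∣ 66 and 11 ∣ 66, yet 66 is not a multiple of 5 (since 66 = 13·5 + 1), so 5 ∤ 66.

(⇒) fails and (⇐) fails.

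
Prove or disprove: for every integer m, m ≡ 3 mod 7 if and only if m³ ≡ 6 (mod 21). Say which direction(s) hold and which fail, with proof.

Neither implication holds.

Forward direction. This fails: take m = 10. Then 10 ≡ 3 (mod 7), but 10³ = 1000 ≡ 13 (mod 21), not 6.

Converse. This fails: take m = 6. Then 6³ = 216 ≡ 6 (mod 21), yet 6 ≡ 6 (mod 7), not 3.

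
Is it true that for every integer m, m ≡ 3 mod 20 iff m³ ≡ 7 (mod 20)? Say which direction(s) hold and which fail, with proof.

Both directions hold.

(→) Suppose m ≡ 3 mod 20. Write m = 20j + 3. Then (20j + 3)³ = 8000j³ + 3600j² + 540j + 27 = 20(400j³ + 180j² + 27j + 1) + 7, so m³ ≡ 7 (mod 20).

(←) Conversely, suppose m³ ≡ 7 (mod 20). The only residue r in {0, …, 19} with r³ ≡ 7 (mod 20) is r = 3, so m ≡ 3 (mod 20).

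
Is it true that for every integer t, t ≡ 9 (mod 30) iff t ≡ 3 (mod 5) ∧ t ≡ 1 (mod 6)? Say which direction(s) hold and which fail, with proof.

(⇒) This fails: t = 9 gives 9 ≡ 9 (mod 30) but 9 ≡ 4 (mod 5), so the conjunction on the right does not hold.

(⇐) This fails: t = 13 satisfies both congruences on the right (13 ≡ 3 mod 5 and 13 ≡ 1 mod 6) yet 13 ≡ 13 (mod 30), not 9.

(⇒) fails and (⇐) fails.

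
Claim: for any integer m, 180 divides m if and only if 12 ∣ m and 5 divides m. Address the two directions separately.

(⟹) If 180 ∣ m, write m = 180q. Since 180 = 15·12, m = 12·(15q), so 12 ∣ m; and since 180 = 36·5, m = 5·(36q), so 5 ∣ m.

(⟸) This fails: take m = 60. Both 12 ∣ 60 and 5 ∣ 60, yet 60 is not a multiple of 180 (since 60 = 0·180 + 60), so 180 ∤ 60.

(⇒) holds; (⇐) fails.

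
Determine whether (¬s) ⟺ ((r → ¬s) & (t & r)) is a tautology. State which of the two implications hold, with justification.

(⟹) This fails. Under r = F, s = F, t = F, the left side is true but the right side is false.

(⟸) Assume the antecedent. If r is true, the antecedent forces (r = T, s = F, t = T), and ¬s holds there. If r is false, the antecedent cannot hold. Either way ¬s holds.

The forward direction fails; the converse holds.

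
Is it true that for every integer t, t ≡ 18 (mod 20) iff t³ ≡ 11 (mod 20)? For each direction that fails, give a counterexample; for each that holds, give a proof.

(⇒) fails and (⇐) fails.

Forward direction. This fails: take t = 18. Then 18 ≡ 18 (mod 20), but 18³ = 5832 ≡ 12 (mod 20), not 11.

Converse. This fails: take t = 11. Then 11³ = 1331 ≡ 11 (mod 20), yet 11 ≡ 11 (mod 20), not 18.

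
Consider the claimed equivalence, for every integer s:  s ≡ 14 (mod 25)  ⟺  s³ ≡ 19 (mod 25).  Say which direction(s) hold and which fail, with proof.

(⇒) Suppose s ≡ 14 (mod 25). Write s = 25j + 14. Then (25j + 14)³ = 15625j³ + 26250j² + 14700j + 2744 = 25(625j³ + 1050j² + 588j + 109) + 19, so s³ ≡ 19 (mod 25).

(⇐) Conversely, suppose s³ ≡ 19 (mod 25). The only residue r in {0, …, 24} with r³ ≡ 19 (mod 25) is r = 14, so s ≡ 14 (mod 25).

Equivalent; both directions hold.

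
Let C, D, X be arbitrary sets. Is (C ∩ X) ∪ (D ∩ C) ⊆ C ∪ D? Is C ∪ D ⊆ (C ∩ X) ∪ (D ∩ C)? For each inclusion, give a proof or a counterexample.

(⊆) holds; (⊇) fails.

(⊆) Let x ∈ (C ∩ X) ∪ (D ∩ C). Then either x ∈ C ∩ D and x ∉ X; or x ∈ C ∩ X and x ∉ D; or x ∈ C ∩ D ∩ X. In each case x ∈ C ∪ D, so (C ∩ X) ∪ (D ∩ C) ⊆ C ∪ D.

(⊇) This inclusion fails. Take C = {1}, D = ∅, X = ∅; then 1 ∈ C ∪ D but 1 ∉ (C ∩ X) ∪ (D ∩ C).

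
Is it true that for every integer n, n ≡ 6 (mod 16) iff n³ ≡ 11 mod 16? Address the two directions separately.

(→) This fails: take n = 6. Then 6 ≡ 6 (mod 16), but 6³ = 216 ≡ 8 (mod 16), not 11.

(←) This fails: take n = 3. Then 3³ = 27 ≡ 11 (mod 16), yet 3 ≡ 3 (mod 16), not 6.

(⇒) fails and (⇐) fails.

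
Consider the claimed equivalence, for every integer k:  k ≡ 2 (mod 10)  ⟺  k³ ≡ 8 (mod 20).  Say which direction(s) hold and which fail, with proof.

(⇐) The residues r modulo 20 with r³ ≡ 8 (mod 20) are exactly {2, 12}, and each is ≡ 2 (mod 10).

(⇒) Suppose k ≡ 2 (mod 10). Working modulo 20, k ∈ {2, 12}; for each such r, r³ ≡ 8 (mod 20).

Equivalent; both directions hold.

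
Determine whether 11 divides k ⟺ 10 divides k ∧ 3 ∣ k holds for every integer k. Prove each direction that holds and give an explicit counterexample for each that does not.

Both directions fail.

(⇒) This fails: take k = 11. Certainly 11 ∣ 11, but 10 ∤ 11.

(⇐) This fails: take k = 30. Both 10 ∣ 30 and 3 ∣ 30, yet 30 is not a multiple of 11 (since 30 = 2·11 + 8), so 11 ∤ 30.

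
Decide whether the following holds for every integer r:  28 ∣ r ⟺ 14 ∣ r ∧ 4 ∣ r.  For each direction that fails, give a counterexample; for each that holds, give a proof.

[⇒] If 28 ∣ r, write r = 28q. Since 28 = 2·14, r = 14·(2q), so 14 ∣ r; and since 28 = 7·4, r = 4·(7q), so 4 ∣ r.

[⇐] Suppose 14 ∣ r and 4 ∣ r. Any common multiple of 14 and 4 is a multiple of their lcm; here lcm(14, 4) = 14·4/gcd(14, 4) = 56/2 = 28, so 28 ∣ r.

The biconditional holds.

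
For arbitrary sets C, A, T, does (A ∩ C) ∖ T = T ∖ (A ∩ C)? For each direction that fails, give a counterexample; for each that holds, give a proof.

Neither inclusion holds.

(⊆) This inclusion fails. Take C = {1}, A = {1}, T = ∅; then 1 ∈ (A ∩ C) ∖ T but 1 ∉ T ∖ (A ∩ C).

(⊇) This inclusion fails. Take C = ∅, A = ∅, T = {1}; then 1 ∈ T ∖ (A ∩ C) but 1 ∉ (A ∩ C) ∖ T.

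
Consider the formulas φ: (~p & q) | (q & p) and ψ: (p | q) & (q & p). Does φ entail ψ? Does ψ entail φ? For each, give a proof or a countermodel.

Only the converse holds.

(⟹) This fails. Under p = F, q = T, the left side is true but the right side is false.

(⟸) Assume the antecedent. If p is true, the antecedent forces (p = T, q = T), and (~p & q) | (q & p) holds there. If p is false, the antecedent cannot hold. Either way (~p & q) | (q & p) holds.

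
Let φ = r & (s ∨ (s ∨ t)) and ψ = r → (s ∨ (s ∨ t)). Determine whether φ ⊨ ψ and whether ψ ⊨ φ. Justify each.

Not equivalent: only (⇒) holds.

(⟹) Assume the antecedent. If s is true, r → (s ∨ (s ∨ t)) reduces to true regardless of the other variables. If s is false, the antecedent forces (r = T, s = F, t = T), and r → (s ∨ (s ∨ t)) holds there. Either way r → (s ∨ (s ∨ t)) holds.

(⟸) This fails. Under r = F, s = F, t = F, the left side is false but the right side is true.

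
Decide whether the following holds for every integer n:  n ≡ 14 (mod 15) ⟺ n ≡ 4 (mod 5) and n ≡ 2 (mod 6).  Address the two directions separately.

[⇐] If n ≡ 4 (mod 5) and n ≡ 2 (mod 6), then by the Chinese remainder theorem n ≡ 14 (mod 30). Since 14 ≡ 14 (mod 15) and 15 ∣ 30, we get n ≡ 14 (mod 15).

[⇒] This fails: n = 29 gives 29 ≡ 14 (mod 15) but 29 ≡ 5 (mod 6), so the conjunction on the right does not hold.

Only the reverse direction holds.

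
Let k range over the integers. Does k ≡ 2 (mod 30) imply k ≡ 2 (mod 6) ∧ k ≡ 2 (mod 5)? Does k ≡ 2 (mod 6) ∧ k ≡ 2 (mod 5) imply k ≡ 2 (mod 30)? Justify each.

[⇒] Suppose k ≡ 2 (mod 30); write k = 30j + 2. Since 6 ∣ 30, reducing mod 6 gives k ≡ 2 (mod 6); since 5 ∣ 30, reducing mod 5 gives k ≡ 2 (mod 5).

[⇐] Conversely, if k ≡ 2 (mod 6) and k ≡ 2 (mod 5), then by the Chinese remainder theorem k ≡ 2 (mod 30). This is exactly k ≡ 2 (mod 30).

The biconditional holds.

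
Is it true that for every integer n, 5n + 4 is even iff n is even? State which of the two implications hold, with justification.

(⟹) Suppose 5n + 4 is even. Since 5 is odd, 5n and n have the same parity, so 5n + 4 ≡ n + 4 (mod 2). As 4 is even, 5n + 4 is even exactly when n is even. Thus n is even.

(⟸) Conversely, suppose n is even; write n = 2j. Then 5n + 4 = 5·(2j) + 4 = 2·5j + 4, which is even.

Both implications hold.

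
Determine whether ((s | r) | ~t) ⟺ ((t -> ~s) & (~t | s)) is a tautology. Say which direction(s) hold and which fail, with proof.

(⇒) This fails. Under t = T, r = T, s = F, the left side is true but the right side is false.

(⇐) Assume the antecedent. If t is true, the antecedent cannot hold. If t is false, (s | r) | ~t reduces to true regardless of the other variables. Either way (s | r) | ~t holds.

Only the reverse direction holds.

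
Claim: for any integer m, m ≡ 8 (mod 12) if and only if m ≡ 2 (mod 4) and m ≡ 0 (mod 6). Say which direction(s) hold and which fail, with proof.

Forward direction. This fails: m = 8 gives 8 ≡ 8 (mod 12) but 8 ≡ 0 (mod 4), so the conjunction on the right does not hold.

Converse. This fails: m = 6 satisfies both congruences on the right (6 ≡ 2 mod 4 and 6 ≡ 0 mod 6) yet 6 ≡ 6 (mod 12), not 8.

(⇒) fails and (⇐) fails.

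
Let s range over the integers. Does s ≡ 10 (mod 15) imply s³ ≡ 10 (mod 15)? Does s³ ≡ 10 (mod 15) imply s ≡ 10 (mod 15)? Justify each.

Both implications hold.

(⟹) Suppose s ≡ 10 (mod 15). Write s = 15j + 10. Then (15j + 10)³ = 3375j³ + 6750j² + 4500j + 1000 = 15(225j³ + 450j² + 300j + 66) + 10, so s³ ≡ 10 (mod 15).

(⟸) Conversely, suppose s³ ≡ 10 (mod 15). The only residue r in {0, …, 14} with r³ ≡ 10 (mod 15) is r = 10, so s ≡ 10 (mod 15).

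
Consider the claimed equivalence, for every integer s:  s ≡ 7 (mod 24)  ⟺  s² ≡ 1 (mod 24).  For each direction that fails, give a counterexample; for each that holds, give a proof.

Not equivalent: only (⇒) holds.

Converse. This fails: take s = 1. Then 1² = 1 ≡ 1 (mod 24), yet 1 ≡ 1 (mod 24), not 7.

Forward direction. Suppose s ≡ 7 (mod 24). Write s = 24j + 7. Then (24j + 7)² = 576j² + 336j + 49 = 24(24j² + 14j + 2) + 1, so s² ≡ 1 (mod 24).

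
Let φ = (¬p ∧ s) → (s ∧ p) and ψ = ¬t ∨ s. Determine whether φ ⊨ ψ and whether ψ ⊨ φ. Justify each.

Neither direction holds.

(→) This fails. Under s = F, p = F, t = T, the left side is true but the right side is false.

(←) This fails. Under s = T, p = F, t = F, the left side is false but the right side is true.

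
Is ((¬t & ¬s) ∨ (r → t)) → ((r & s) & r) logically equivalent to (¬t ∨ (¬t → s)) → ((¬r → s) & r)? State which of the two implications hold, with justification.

(⟸) This fails. Under s = F, t = F, r = T, the left side is false but the right side is true.

(⟹) Assume the antecedent. If s is true, the antecedent forces (s = T, t = F, r = T) or (s = T, t = T, r = T), and the consequent holds there. If s is false, the antecedent cannot hold. Either way the consequent holds.

Only the forward implication holds.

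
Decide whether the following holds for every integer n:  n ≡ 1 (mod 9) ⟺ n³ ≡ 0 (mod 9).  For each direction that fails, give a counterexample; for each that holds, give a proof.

Forward direction. This fails: take n = 1. Then 1 ≡ 1 (mod 9), but 1³ = 1 ≡ 1 (mod 9), not 0.

Converse. This fails: take n = 0. Then 0³ = 0 ≡ 0 (mod 9), yet 0 ≡ 0 (mod 9), not 1.

Neither implication holds.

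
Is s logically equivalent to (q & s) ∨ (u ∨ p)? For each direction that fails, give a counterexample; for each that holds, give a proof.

Neither implication holds.

Forward direction. This fails. Under s = T, q = F, u = F, p = F, the left side is true but the right side is false.

Converse. This fails. Under s = F, q = F, u = T, p = F, the left side is false but the right side is true.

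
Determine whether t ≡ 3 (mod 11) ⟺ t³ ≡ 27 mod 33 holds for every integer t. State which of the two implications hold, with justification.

The forward direction fails; the converse holds.

(⇒) This fails: take t = 14. Then 14 ≡ 3 (mod 11), but 14³ = 2744 ≡ 5 (mod 33), not 27.

(⇐) Conversely, the residues r modulo 33 with r³ ≡ 27 (mod 33) are exactly {3}, and each is ≡ 3 (mod 11).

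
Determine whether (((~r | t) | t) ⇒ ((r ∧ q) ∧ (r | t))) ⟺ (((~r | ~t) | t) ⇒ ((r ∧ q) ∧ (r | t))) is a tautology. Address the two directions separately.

Only the reverse direction holds.

[⇒] This fails. Under q = F, t = F, r = T, the left side is true but the right side is false.

[⇐] Assume the antecedent. If q is true, the antecedent forces (q = T, t = F, r = T) or (q = T, t = T, r = T), and the consequent holds there. If q is false, the antecedent cannot hold. Either way the consequent holds.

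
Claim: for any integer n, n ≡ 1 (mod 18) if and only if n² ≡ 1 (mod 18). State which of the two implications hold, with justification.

(⇐) This fails: take n = 17. Then 17² = 289 ≡ 1 (mod 18), yet 17 ≡ 17 (mod 18), not 1.

(⇒) Suppose n ≡ 1 (mod 18). Write n = 18j + 1. Then (18j + 1)² = 324j² + 36j + 1 = 18(18j² + 2j) + 1, so n² ≡ 1 (mod 18).

Only the forward direction holds.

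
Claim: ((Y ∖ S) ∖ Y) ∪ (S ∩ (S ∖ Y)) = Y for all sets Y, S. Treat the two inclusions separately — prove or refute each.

Forward inclusion. This inclusion fails. Take Y = ∅, S = {1}; then 1 ∈ ((Y ∖ S) ∖ Y) ∪ (S ∩ (S ∖ Y)) but 1 ∉ Y.

Reverse inclusion. This inclusion fails. Take Y = {1}, S = ∅; then 1 ∈ Y but 1 ∉ ((Y ∖ S) ∖ Y) ∪ (S ∩ (S ∖ Y)).

Both inclusions fail.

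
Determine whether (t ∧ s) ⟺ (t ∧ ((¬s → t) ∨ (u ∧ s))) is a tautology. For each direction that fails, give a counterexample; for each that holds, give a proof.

(⇒) holds; (⇐) fails.

[⇒] Assume the antecedent. If s is true, the antecedent forces (s = T, u = F, t = T) or (s = T, u = T, t = T), and t ∧ ((¬s → t) ∨ (u ∧ s)) holds there. If s is false, the antecedent cannot hold. Either way t ∧ ((¬s → t) ∨ (u ∧ s)) holds.

[⇐] This fails. Under s = F, u = F, t = T, the left side is false but the right side is true.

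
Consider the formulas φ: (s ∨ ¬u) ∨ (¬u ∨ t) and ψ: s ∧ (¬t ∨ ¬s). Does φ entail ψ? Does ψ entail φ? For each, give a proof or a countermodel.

(←) Assume the antecedent. If u is true, the antecedent forces (u = T, t = F, s = T), and (s ∨ ¬u) ∨ (¬u ∨ t) holds there. If u is false, (s ∨ ¬u) ∨ (¬u ∨ t) reduces to true regardless of the other variables. Either way (s ∨ ¬u) ∨ (¬u ∨ t) holds.

(→) This fails. Under u = F, t = F, s = F, the left side is true but the right side is false.

Only the converse holds.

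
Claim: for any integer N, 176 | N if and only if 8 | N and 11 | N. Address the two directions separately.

Forward direction. If 176 ∣ N, write N = 176q. Since 176 = 22·8, N = 8·(22q), so 8 ∣ N; and since 176 = 16·11, N = 11·(16q), so 11 ∣ N.

Converse. This fails: take N = 88. Both 8 ∣ 88 and 11 ∣ 88, yet 88 is not a multiple of 176 (since 88 = 0·176 + 88), so 176 ∤ 88.

Not equivalent: only (⇒) holds.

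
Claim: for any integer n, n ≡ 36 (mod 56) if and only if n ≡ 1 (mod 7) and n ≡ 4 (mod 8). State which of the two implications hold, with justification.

Both directions hold; the statement is true.

(⟹) Suppose n ≡ 36 (mod 56); write n = 56j + 36. Since 7 ∣ 56, reducing mod 7 gives n ≡ 36 ≡ 1 (mod 7); since 8 ∣ 56, reducing mod 8 gives n ≡ 36 ≡ 4 (mod 8).

(⟸) Conversely, if n ≡ 1 (mod 7) and n ≡ 4 (mod 8), then by the Chinese remainder theorem n ≡ 36 (mod 56). This is exactly n ≡ 36 (mod 56).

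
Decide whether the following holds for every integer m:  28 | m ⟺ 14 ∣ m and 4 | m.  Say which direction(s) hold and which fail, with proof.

(→) If 28 ∣ m, write m = 28q. Since 28 = 2·14, m = 14·(2q), so 14 ∣ m; and since 28 = 7·4, m = 4·(7q), so 4 ∣ m.

(←) Suppose 14 ∣ m and 4 ∣ m. Any common multiple of 14 and 4 is a multiple of their lcm; here lcm(14, 4) = 14·4/gcd(14, 4) = 56/2 = 28, so 28 ∣ m.

Equivalent; both directions hold.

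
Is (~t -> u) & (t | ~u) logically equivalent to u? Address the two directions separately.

Neither direction holds.

(⇒) This fails. Under t = T, u = F, the left side is true but the right side is false.

(⇐) This fails. Under t = F, u = T, the left side is false but the right side is true.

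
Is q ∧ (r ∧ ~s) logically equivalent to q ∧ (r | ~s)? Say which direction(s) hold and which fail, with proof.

Only the forward implication holds.

[⇒] Assume the antecedent. If q is true, the antecedent forces (q = T, r = T, s = F), and q ∧ (r | ~s) holds there. If q is false, the antecedent cannot hold. Either way q ∧ (r | ~s) holds.

[⇐] This fails. Under q = T, r = F, s = F, the left side is false but the right side is true.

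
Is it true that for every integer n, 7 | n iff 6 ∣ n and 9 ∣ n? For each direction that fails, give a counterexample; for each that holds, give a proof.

[⇒] This fails: take n = 7. Certainly 7 ∣ 7, but 6 ∤ 7.

[⇐] This fails: take n = 18. Both 6 ∣ 18 and 9 ∣ 18, yet 18 is not a multiple of 7 (since 18 = 2·7 + 4), so 7 ∤ 18.

Neither direction holds.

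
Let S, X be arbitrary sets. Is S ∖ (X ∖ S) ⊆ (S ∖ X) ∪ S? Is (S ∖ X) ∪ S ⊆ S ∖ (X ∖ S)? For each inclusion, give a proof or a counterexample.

(⟹) Let x ∈ S ∖ (X ∖ S). Then either x ∈ S and x ∉ X; or x ∈ S ∩ X. In each case x ∈ (S ∖ X) ∪ S, so S ∖ (X ∖ S) ⊆ (S ∖ X) ∪ S.

(⟸) Let x ∈ (S ∖ X) ∪ S. Then either x ∈ S and x ∉ X; or x ∈ S ∩ X. In each case x ∈ S ∖ (X ∖ S), so (S ∖ X) ∪ S ⊆ S ∖ (X ∖ S).

The two sets are equal.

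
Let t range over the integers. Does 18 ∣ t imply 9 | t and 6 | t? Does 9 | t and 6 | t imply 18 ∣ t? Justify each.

The biconditional holds.

(⟹) If 18 ∣ t, write t = 18q. Since 18 = 2·9, t = 9·(2q), so 9 ∣ t; and since 18 = 3·6, t = 6·(3q), so 6 ∣ t.

(⟸) Suppose 9 ∣ t and 6 ∣ t. Any common multiple of 9 and 6 is a multiple of their lcm; here lcm(9, 6) = 9·6/gcd(9, 6) = 54/3 = 18, so 18 ∣ t.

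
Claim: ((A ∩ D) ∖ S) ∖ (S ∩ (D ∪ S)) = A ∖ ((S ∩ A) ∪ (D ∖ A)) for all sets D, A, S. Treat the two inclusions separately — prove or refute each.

Only the forward inclusion holds.

(⟹) Let x ∈ ((A ∩ D) ∖ S) ∖ (S ∩ (D ∪ S)). Then x ∈ D ∩ A and x ∉ S, from which x ∈ A ∖ ((S ∩ A) ∪ (D ∖ A)).

(⟸) This inclusion fails. Take D = ∅, A = {1}, S = ∅; then 1 ∈ A ∖ ((S ∩ A) ∪ (D ∖ A)) but 1 ∉ ((A ∩ D) ∖ S) ∖ (S ∩ (D ∪ S)).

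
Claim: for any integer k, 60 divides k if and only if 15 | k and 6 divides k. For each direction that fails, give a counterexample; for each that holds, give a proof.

Only the forward implication holds.

[⇒] If 60 ∣ k, write k = 60q. Since 60 = 4·15, k = 15·(4q), so 15 ∣ k; and since 60 = 10·6, k = 6·(10q), so 6 ∣ k.

[⇐] This fails: take k = 30. Both 15 ∣ 30 and 6 ∣ 30, yet 30 is not a multiple of 60 (since 30 = 0·60 + 30), so 60 ∤ 30.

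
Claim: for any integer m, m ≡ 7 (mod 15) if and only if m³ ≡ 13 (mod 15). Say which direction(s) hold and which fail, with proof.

The biconditional holds.

(⇒) Suppose m ≡ 7 (mod 15). Write m = 15j + 7. Then (15j + 7)³ = 3375j³ + 4725j² + 2205j + 343 = 15(225j³ + 315j² + 147j + 22) + 13, so m³ ≡ 13 (mod 15).

(⇐) Conversely, suppose m³ ≡ 13 (mod 15). The only residue r in {0, …, 14} with r³ ≡ 13 (mod 15) is r = 7, so m ≡ 7 (mod 15).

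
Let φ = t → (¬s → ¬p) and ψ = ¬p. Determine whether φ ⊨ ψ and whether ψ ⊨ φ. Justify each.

(→) This fails. Under t = F, s = F, p = T, the left side is true but the right side is false.

(←) Assume the antecedent. If t is true, the antecedent forces (t = T, s = F, p = F) or (t = T, s = T, p = F), and t → (¬s → ¬p) holds there. If t is false, t → (¬s → ¬p) reduces to true regardless of the other variables. Either way t → (¬s → ¬p) holds.

Only the reverse direction holds.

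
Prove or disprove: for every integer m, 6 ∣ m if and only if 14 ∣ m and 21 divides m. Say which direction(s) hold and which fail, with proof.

[⇒] This fails: take m = 6. Certainly 6 ∣ 6, but 14 ∤ 6.

[⇐] Suppose 14 ∣ m and 21 ∣ m. Any common multiple of 14 and 21 is a multiple of their lcm; here lcm(14, 21) = 14·21/gcd(14, 21) = 294/7 = 42, so 42 ∣ m. Since 6 ∣ 42, it follows that 6 ∣ m.

Only the reverse direction holds.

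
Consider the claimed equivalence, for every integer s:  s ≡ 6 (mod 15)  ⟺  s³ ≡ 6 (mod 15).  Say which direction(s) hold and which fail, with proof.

Forward direction. Suppose s ≡ 6 (mod 15). Write s = 15j + 6. Then (15j + 6)³ = 3375j³ + 4050j² + 1620j + 216 = 15(225j³ + 270j² + 108j + 14) + 6, so s³ ≡ 6 (mod 15).

Converse. Suppose s³ ≡ 6 (mod 15). The only residue r in {0, …, 14} with r³ ≡ 6 (mod 15) is r = 6, so s ≡ 6 (mod 15).

The biconditional holds.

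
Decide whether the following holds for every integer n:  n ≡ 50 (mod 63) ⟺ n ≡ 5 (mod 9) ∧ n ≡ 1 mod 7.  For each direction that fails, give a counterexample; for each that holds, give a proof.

Forward direction. Suppose n ≡ 50 (mod 63); write n = 63j + 50. Since 9 ∣ 63, reducing mod 9 gives n ≡ 50 ≡ 5 (mod 9); since 7 ∣ 63, reducing mod 7 gives n ≡ 50 ≡ 1 (mod 7).

Converse. If n ≡ 5 (mod 9) and n ≡ 1 (mod 7), then by the Chinese remainder theorem n ≡ 50 (mod 63). This is exactly n ≡ 50 (mod 63).

Both implications hold.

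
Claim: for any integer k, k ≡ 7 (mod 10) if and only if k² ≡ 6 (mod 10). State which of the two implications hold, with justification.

(→) This fails: take k = 7. Then 7 ≡ 7 (mod 10), but 7² = 49 ≡ 9 (mod 10), not 6.

(←) This fails: take k = 4. Then 4² = 16 ≡ 6 (mod 10), yet 4 ≡ 4 (mod 10), not 7.

(⇒) fails and (⇐) fails.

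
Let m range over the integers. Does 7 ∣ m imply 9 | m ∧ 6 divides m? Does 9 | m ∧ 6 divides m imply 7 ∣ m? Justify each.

(⟹) This fails: take m = 7. Certainly 7 ∣ 7, but 9 ∤ 7.

(⟸) This fails: take m = 18. Both 9 ∣ 18 and 6 ∣ 18, yet 18 is not a multiple of 7 (since 18 = 2·7 + 4), so 7 ∤ 18.

Neither direction holds.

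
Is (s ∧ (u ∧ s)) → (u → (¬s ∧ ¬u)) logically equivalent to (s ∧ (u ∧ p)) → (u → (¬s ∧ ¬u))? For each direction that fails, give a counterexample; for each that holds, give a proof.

(⟹) Assume the antecedent. If u is true, the antecedent forces (u = T, p = F, s = F) or (u = T, p = T, s = F), and the consequent holds there. If u is false, the consequent reduces to true regardless of the other variables. Either way the consequent holds.

(⟸) This fails. Under u = T, p = F, s = T, the left side is false but the right side is true.

The forward direction holds; the converse fails.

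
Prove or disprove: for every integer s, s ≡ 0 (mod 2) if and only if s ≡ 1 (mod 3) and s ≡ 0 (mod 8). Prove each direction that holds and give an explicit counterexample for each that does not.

Only the reverse direction holds.

(⟹) This fails: s = 0 gives 0 ≡ 0 (mod 2) but 0 ≡ 0 (mod 3), so the conjunction on the right does not hold.

(⟸) Conversely, if s ≡ 1 (mod 3) and s ≡ 0 (mod 8), then by the Chinese remainder theorem s ≡ 16 (mod 24). Since 16 ≡ 0 (mod 2) and 2 ∣ 24, we get s ≡ 0 (mod 2).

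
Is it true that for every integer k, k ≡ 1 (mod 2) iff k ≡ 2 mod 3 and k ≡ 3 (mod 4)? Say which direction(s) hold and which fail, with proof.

[⇒] This fails: k = 1 gives 1 ≡ 1 (mod 2) but 1 ≡ 1 (mod 3), so the conjunction on the right does not hold.

[⇐] Conversely, if k ≡ 2 (mod 3) and k ≡ 3 (mod 4), then by the Chinese remainder theorem k ≡ 11 (mod 12). Since 11 ≡ 1 (mod 2) and 2 ∣ 12, we get k ≡ 1 (mod 2).

The forward direction fails; the converse holds.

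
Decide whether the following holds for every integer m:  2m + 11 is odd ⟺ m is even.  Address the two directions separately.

(⟹) This fails: take m = 1. Then 2m + 11 = 13, which is odd, yet m = 1 is odd, not even.

(⟸) Suppose m is even. Since 2 is even, 2m is even for every m, so 2m + 11 has the same parity as 11, which is odd. Hence 2m + 11 is odd.

Not equivalent: only (⇐) holds.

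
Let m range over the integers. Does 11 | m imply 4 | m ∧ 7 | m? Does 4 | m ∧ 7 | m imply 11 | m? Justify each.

(⇒) fails and (⇐) fails.

(→) This fails: take m = 11. Certainly 11 ∣ 11, but 4 ∤ 11.

(←) This fails: take m = 28. Both 4 ∣ 28 and 7 ∣ 28, yet 28 is not a multiple of 11 (since 28 = 2·11 + 6), so 11 ∤ 28.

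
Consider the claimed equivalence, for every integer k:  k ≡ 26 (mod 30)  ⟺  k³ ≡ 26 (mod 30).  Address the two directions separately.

The biconditional holds.

(⟹) Suppose k ≡ 26 (mod 30). Write k = 30j + 26. Then (30j + 26)³ = 27000j³ + 70200j² + 60840j + 17576 = 30(900j³ + 2340j² + 2028j + 585) + 26, so k³ ≡ 26 (mod 30).

(⟸) Conversely, suppose k³ ≡ 26 (mod 30). The only residue r in {0, …, 29} with r³ ≡ 26 (mod 30) is r = 26, so k ≡ 26 (mod 30).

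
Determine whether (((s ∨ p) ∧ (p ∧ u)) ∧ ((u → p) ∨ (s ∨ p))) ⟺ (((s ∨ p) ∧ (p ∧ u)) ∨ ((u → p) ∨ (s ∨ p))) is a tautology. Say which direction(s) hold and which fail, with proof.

The forward direction holds; the converse fails.

[⇒] Assume the antecedent. If u is true, the antecedent forces (u = T, s = F, p = T) or (u = T, s = T, p = T), and the consequent holds there. If u is false, the antecedent cannot hold. Either way the consequent holds.

[⇐] This fails. Under u = F, s = F, p = F, the left side is false but the right side is true.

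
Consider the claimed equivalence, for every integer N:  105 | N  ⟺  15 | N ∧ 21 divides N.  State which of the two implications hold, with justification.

(⟹) If 105 ∣ N, write N = 105q. Since 105 = 7·15, N = 15·(7q), so 15 ∣ N; and since 105 = 5·21, N = 21·(5q), so 21 ∣ N.

(⟸) Suppose 15 ∣ N and 21 ∣ N. Any common multiple of 15 and 21 is a multiple of their lcm; here lcm(15, 21) = 15·21/gcd(15, 21) = 315/3 = 105, so 105 ∣ N.

Equivalent; both directions hold.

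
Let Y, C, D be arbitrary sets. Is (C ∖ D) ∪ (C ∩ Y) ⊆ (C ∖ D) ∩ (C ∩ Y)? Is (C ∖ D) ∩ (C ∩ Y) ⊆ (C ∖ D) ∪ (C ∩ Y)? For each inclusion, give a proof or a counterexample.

(⊆) fails; (⊇) holds.

(⊇) Let x ∈ (C ∖ D) ∩ (C ∩ Y). Then x ∈ Y ∩ C and x ∉ D, from which x ∈ (C ∖ D) ∪ (C ∩ Y).

(⊆) This inclusion fails. Take Y = ∅, C = {1}, D = ∅; then 1 ∈ (C ∖ D) ∪ (C ∩ Y) but 1 ∉ (C ∖ D) ∩ (C ∩ Y).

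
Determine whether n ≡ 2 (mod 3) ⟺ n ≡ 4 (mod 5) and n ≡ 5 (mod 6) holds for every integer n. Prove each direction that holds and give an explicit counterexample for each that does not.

Only the reverse direction holds.

[⇒] This fails: n = 2 gives 2 ≡ 2 (mod 3) but 2 ≡ 2 (mod 5), so the conjunction on the right does not hold.

[⇐] Conversely, if n ≡ 4 (mod 5) and n ≡ 5 (mod 6), then by the Chinese remainder theorem n ≡ 29 (mod 30). Since 29 ≡ 2 (mod 3) and 3 ∣ 30, we get n ≡ 2 (mod 3).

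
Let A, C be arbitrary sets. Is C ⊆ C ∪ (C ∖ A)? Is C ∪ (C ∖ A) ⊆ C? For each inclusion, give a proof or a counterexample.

The two sets are equal.

(⟹) Let x ∈ C. Then either x ∈ C and x ∉ A; or x ∈ A ∩ C. In each case x ∈ C ∪ (C ∖ A), so C ⊆ C ∪ (C ∖ A).

(⟸) Let x ∈ C ∪ (C ∖ A). Then either x ∈ C and x ∉ A; or x ∈ A ∩ C. In each case x ∈ C, so C ∪ (C ∖ A) ⊆ C.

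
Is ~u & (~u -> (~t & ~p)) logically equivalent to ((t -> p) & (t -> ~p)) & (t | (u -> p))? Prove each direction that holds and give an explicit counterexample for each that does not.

(⇒) Assume the antecedent. If u is true, the antecedent cannot hold. If u is false, the antecedent forces (u = F, t = F, p = F), and the consequent holds there. Either way the consequent holds.

(⇐) This fails. Under u = F, t = F, p = T, the left side is false but the right side is true.

Only the forward direction holds.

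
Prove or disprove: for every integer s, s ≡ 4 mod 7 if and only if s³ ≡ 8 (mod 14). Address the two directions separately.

Neither direction holds.

(⇒) This fails: take s = 11. Then 11 ≡ 4 (mod 7), but 11³ = 1331 ≡ 1 (mod 14), not 8.

(⇐) This fails: take s = 2. Then 2³ = 8 ≡ 8 (mod 14), yet 2 ≡ 2 (mod 7), not 4.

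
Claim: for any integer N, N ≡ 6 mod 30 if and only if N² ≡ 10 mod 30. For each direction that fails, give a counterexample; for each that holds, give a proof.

Neither direction holds.

(⇒) This fails: take N = 6. Then 6 ≡ 6 (mod 30), but 6² = 36 ≡ 6 (mod 30), not 10.

(⇐) This fails: take N = 10. Then 10² = 100 ≡ 10 (mod 30), yet 10 ≡ 10 (mod 30), not 6.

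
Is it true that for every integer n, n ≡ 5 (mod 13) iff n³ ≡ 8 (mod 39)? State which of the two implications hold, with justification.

(⇒) This fails: take n = 18. Then 18 ≡ 5 (mod 13), but 18³ = 5832 ≡ 21 (mod 39), not 8.

(⇐) This fails: take n = 2. Then 2³ = 8 ≡ 8 (mod 39), yet 2 ≡ 2 (mod 13), not 5.

Neither implication holds.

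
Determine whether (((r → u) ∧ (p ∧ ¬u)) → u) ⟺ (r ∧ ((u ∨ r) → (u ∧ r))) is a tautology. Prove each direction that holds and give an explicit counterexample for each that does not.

(⇒) fails; (⇐) holds.

(→) This fails. Under u = F, r = F, p = F, the left side is true but the right side is false.

(←) Assume the antecedent. If u is true, ((r → u) ∧ (p ∧ ¬u)) → u reduces to true regardless of the other variables. If u is false, the antecedent cannot hold. Either way ((r → u) ∧ (p ∧ ¬u)) → u holds.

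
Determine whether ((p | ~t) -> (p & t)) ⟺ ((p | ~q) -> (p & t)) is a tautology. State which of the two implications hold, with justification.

(⇒) fails and (⇐) fails.

Forward direction. This fails. Under p = F, t = T, q = F, the left side is true but the right side is false.

Converse. This fails. Under p = F, t = F, q = T, the left side is false but the right side is true.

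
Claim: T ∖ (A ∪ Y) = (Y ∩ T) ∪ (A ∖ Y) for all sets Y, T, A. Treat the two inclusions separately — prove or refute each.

(⊆) fails and (⊇) fails.

Forward inclusion. This inclusion fails. Take Y = ∅, T = {1}, A = ∅; then 1 ∈ T ∖ (A ∪ Y) but 1 ∉ (Y ∩ T) ∪ (A ∖ Y).

Reverse inclusion. This inclusion fails. Take Y = {1}, T = {1}, A = ∅; then 1 ∈ (Y ∩ T) ∪ (A ∖ Y) but 1 ∉ T ∖ (A ∪ Y).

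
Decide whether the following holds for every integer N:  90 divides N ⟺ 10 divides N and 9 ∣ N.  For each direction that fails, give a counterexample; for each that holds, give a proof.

(→) If 90 ∣ N, write N = 90q. Since 90 = 9·10, N = 10·(9q), so 10 ∣ N; and since 90 = 10·9, N = 9·(10q), so 9 ∣ N.

(←) Suppose 10 ∣ N and 9 ∣ N. Any common multiple of 10 and 9 is a multiple of their lcm; here gcd(10, 9) = 1, so lcm(10, 9) = 10·9 = 90, so 90 ∣ N.

Equivalent; both directions hold.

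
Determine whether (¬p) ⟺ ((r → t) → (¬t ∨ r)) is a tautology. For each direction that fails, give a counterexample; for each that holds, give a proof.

Neither implication holds.

(⇒) This fails. Under t = T, p = F, r = F, the left side is true but the right side is false.

(⇐) This fails. Under t = F, p = T, r = F, the left side is false but the right side is true.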